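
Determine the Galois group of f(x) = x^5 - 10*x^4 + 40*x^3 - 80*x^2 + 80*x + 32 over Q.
The polynomial f is an irreducible quintic over Q, so G = Gal(f/Q) is a transitive subgroup of S_5: one of C_5 (5T1, order 5), D_5 (5T2, order 10), F_20 (5T3, order 20), A_5 (5T4, order 60) or S_5 (5T5, order 120). The discriminant of f is 52428800000, which is not a perfect square, so G is not contained in A_5. The transitive groups of degree 5 not contained in A_5 are: F_20 (5T3, order 20), S_5 (5T5, order 120). By Dedekind's theorem, for a prime p not dividing disc(f) the degrees of the irreducible factors of f mod p form the cycle type of an element of G. Factoring f modulo the 18 such primes p <= 71 (skipping 2, 5, which divide the discriminant), each new pattern first appears at: mod 3: f = (x + 2)(x^4 + x^2 + 2x + 1), pattern 4+1; mod 11: f = (x^5 + x^4 + 7x^3 + 8x^2 + 3x + 10), pattern 5; mod 19: f = (x + 9)(x^2 + 2x + 18)(x^2 + 17x + 7), pattern 2+2+1. No other pattern occurs in this range, so the set of observed cycle types is {4+1, 5, 2+2+1}. The candidates containing elements of all these cycle types are F_20 (5T3) of order 20, S_5 (5T5) of order 120; the others are excluded. The observed types are precisely the cycle types that occur in F_20 (5T3) (apart from the identity). Each of the other remaining candidates has further cycle types, and by the Chebotarev density theorem the matching factorization patterns would occur for a proportion of primes equal to their share of the group: S_5 (5T5) additionally contains elements of type 3+2, 3+1+1, 2+1+1+1 (50 of its 120 elements, about 42% of primes). None of the 18 primes tested shows any such pattern (for each of these groups the chance of that is below 10^-4), which rules them out. Hence G = F_20 (5T3), of order 20.

F_20 (also written F20)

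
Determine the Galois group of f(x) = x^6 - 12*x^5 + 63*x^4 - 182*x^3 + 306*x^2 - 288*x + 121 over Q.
PGL(2,5), S_5 acting on 6 points

The polynomial f is an irreducible sextic over Q, so G = Gal(f/Q) is one of the 16 transitive subgroups 6T1, ..., 6T16 of S_6. The discriminant of f is -16003008, which is not a perfect square, so G is not contained in A_6. The transitive groups of degree 6 not contained in A_6 are: C_6 (6T1, order 6), S_3 (6T2, order 6), D_6 (6T3, order 12), C_3 x S_3 (6T5, order 18), A_4 x C_2 (6T6, order 24), S_4 (6T8, order 24), S_3 x S_3 (6T9, order 36), S_4 x C_2 (6T11, order 48), (S_3 x S_3) : C_2 (6T13, order 72), PGL(2,5) (6T14, order 120), S_6 (6T16, order 720). By Dedekind's theorem, for a prime p not dividing disc(f) the degrees of the irreducible factors of f mod p form the cycle type of an element of G. Factoring f modulo the 21 such primes p <= 89 (skipping 2, 3, 7, which divide the discriminant), each new pattern first appears at: mod 5: f = (x^6 + 3x^5 + 3x^4 + 3x^3 + x^2 + 2x + 1), pattern 6; mod 11: f = (x)(x^5 + 10x^4 + 8x^3 + 5x^2 + 9x + 9), pattern 5+1; mod 13: f = (x + 6)(x + 10)(x^4 + 11x^3 + 9x^2 + 2x + 7), pattern 4+1+1; mod 23: f = (x + 14)(x + 18)(x^2 + 11x + 14)(x^2 + 14x + 16), pattern 2+2+1+1; mod 43: f = (x^3 + 13x^2 + 20x + 27)(x^3 + 18x^2 + 24x + 22), pattern 3+3; mod 61: f = (x^2 + 10x + 35)(x^2 + 14x + 41)(x^2 + 25x + 40), pattern 2+2+2. No other pattern occurs in this range, so the set of observed cycle types is {6, 5+1, 4+1+1, 2+2+1+1, 3+3, 2+2+2}. The candidates containing elements of all these cycle types are PGL(2,5) (6T14) of order 120, S_6 (6T16) of order 720; the others are excluded. The observed types are precisely the cycle types that occur in PGL(2,5) (6T14) (apart from the identity). Each of the other remaining candidates has further cycle types, and by the Chebotarev density theorem the matching factorization patterns would occur for a proportion of primes equal to their share of the group: S_6 (6T16) additionally contains elements of type 4+2, 3+2+1, 3+1+1+1, 2+1+1+1+1 (265 of its 720 elements, about 37% of primes). None of the 21 primes tested shows any such pattern (for each of these groups the chance of that is below 10^-4), which rules them out. Hence G = PGL(2,5) (6T14), of order 120.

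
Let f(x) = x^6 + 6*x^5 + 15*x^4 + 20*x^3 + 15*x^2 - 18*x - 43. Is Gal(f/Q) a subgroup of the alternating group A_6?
Yes

The polynomial is irreducible of degree 6 over Q. Its discriminant is 746496000000 = 864000^2, a perfect square. A Galois group lies in the alternating group exactly when the discriminant is a square in Q, so the Galois group (A_6) is contained in A_6.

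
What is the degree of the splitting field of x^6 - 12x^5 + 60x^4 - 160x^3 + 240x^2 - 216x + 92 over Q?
The degree of the splitting field over Q equals the order of the Galois group, so first determine the group. The polynomial f is an irreducible sextic over Q, so G = Gal(f/Q) is one of the 16 transitive subgroups 6T1, ..., 6T16 of S_6. The discriminant of f is 746496000000 = 864000^2, a perfect square, so G is contained in A_6. The transitive groups of degree 6 contained in A_6 are: A_4 (6T4, order 12), S_4 (6T7, order 24), (C_3 x C_3) : C_4 (6T10, order 36), PSL(2,5) (6T12, order 60), A_6 (6T15, order 360). By Dedekind's theorem, for a prime p not dividing disc(f) the degrees of the irreducible factors of f mod p form the cycle type of an element of G. Factoring f modulo the 6 such primes p <= 23 (skipping 2, 3, 5, which divide the discriminant), each new pattern first appears at: mod 7: f = (x + 2)(x^5 + 4x^3 + 2x + 4), pattern 5+1; mod 23: f = (x)(x + 9)(x + 14)(x^3 + 11x^2 + 3x + 18), pattern 3+1+1+1. No other pattern occurs in this range, so the set of observed cycle types is {5+1, 3+1+1+1}. Among the candidates above, the only group containing elements of all these cycle types is A_6 (6T15) — each of A_4 (6T4), S_4 (6T7), (C_3 x C_3) : C_4 (6T10), PSL(2,5) (6T12) lacks at least one of them. Hence G = A_6 (6T15), of order 360. The Galois group A_6 (6T15) has order 360, so the splitting field has degree 360 over Q.

360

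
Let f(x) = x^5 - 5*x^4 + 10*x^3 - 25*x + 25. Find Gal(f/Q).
The polynomial f is an irreducible quintic over Q, so G = Gal(f/Q) is a transitive subgroup of S_5: one of C_5 (5T1, order 5), D_5 (5T2, order 10), F_20 (5T3, order 20), A_5 (5T4, order 60) or S_5 (5T5, order 120). The discriminant of f is 31250000, which is not a perfect square, so G is not contained in A_5. The transitive groups of degree 5 not contained in A_5 are: F_20 (5T3, order 20), S_5 (5T5, order 120). By Dedekind's theorem, for a prime p not dividing disc(f) the degrees of the irreducible factors of f mod p form the cycle type of an element of G. Factoring f modulo the 18 such primes p <= 71 (skipping 2, 5, which divide the discriminant), each new pattern first appears at: mod 3: f = (x + 2)(x^4 + 2x^3 + 2), pattern 4+1; mod 11: f = (x^5 + 6x^4 + 10x^3 + 8x + 3), pattern 5; mod 19: f = (x + 11)(x^2 + 6x + 15)(x^2 + 16x + 18), pattern 2+2+1. No other pattern occurs in this range, so the set of observed cycle types is {4+1, 5, 2+2+1}. The candidates containing elements of all these cycle types are F_20 (5T3) of order 20, S_5 (5T5) of order 120; the others are excluded. The observed types are precisely the cycle types that occur in F_20 (5T3) (apart from the identity). Each of the other remaining candidates has further cycle types, and by the Chebotarev density theorem the matching factorization patterns would occur for a proportion of primes equal to their share of the group: S_5 (5T5) additionally contains elements of type 3+2, 3+1+1, 2+1+1+1 (50 of its 120 elements, about 42% of primes). None of the 18 primes tested shows any such pattern (for each of these groups the chance of that is below 10^-4), which rules them out. Hence G = F_20 (5T3), of order 20.

F_20 (also written F20)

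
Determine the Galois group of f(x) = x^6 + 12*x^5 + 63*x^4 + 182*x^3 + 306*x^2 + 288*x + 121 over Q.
PGL(2,5)

The polynomial f is an irreducible sextic over Q, so G = Gal(f/Q) is one of the 16 transitive subgroups 6T1, ..., 6T16 of S_6. The discriminant of f is -16003008, which is not a perfect square, so G is not contained in A_6. The transitive groups of degree 6 not contained in A_6 are: C_6 (6T1, order 6), S_3 (6T2, order 6), D_6 (6T3, order 12), C_3 x S_3 (6T5, order 18), A_4 x C_2 (6T6, order 24), S_4 (6T8, order 24), S_3 x S_3 (6T9, order 36), S_4 x C_2 (6T11, order 48), (S_3 x S_3) : C_2 (6T13, order 72), PGL(2,5) (6T14, order 120), S_6 (6T16, order 720). By Dedekind's theorem, for a prime p not dividing disc(f) the degrees of the irreducible factors of f mod p form the cycle type of an element of G. Factoring f modulo the 21 such primes p <= 89 (skipping 2, 3, 7, which divide the discriminant), each new pattern first appears at: mod 5: f = (x^6 + 2x^5 + 3x^4 + 2x^3 + x^2 + 3x + 1), pattern 6; mod 11: f = (x)(x^5 + x^4 + 8x^3 + 6x^2 + 9x + 2), pattern 5+1; mod 13: f = (x + 3)(x + 7)(x^4 + 2x^3 + 9x^2 + 11x + 7), pattern 4+1+1; mod 23: f = (x + 5)(x + 9)(x^2 + 9x + 16)(x^2 + 12x + 14), pattern 2+2+1+1; mod 43: f = (x^3 + 25x^2 + 24x + 21)(x^3 + 30x^2 + 20x + 16), pattern 3+3; mod 61: f = (x^2 + 36x + 40)(x^2 + 47x + 41)(x^2 + 51x + 35), pattern 2+2+2. No other pattern occurs in this range, so the set of observed cycle types is {6, 5+1, 4+1+1, 2+2+1+1, 3+3, 2+2+2}. The candidates containing elements of all these cycle types are PGL(2,5) (6T14) of order 120, S_6 (6T16) of order 720; the others are excluded. The observed types are precisely the cycle types that occur in PGL(2,5) (6T14) (apart from the identity). Each of the other remaining candidates has further cycle types, and by the Chebotarev density theorem the matching factorization patterns would occur for a proportion of primes equal to their share of the group: S_6 (6T16) additionally contains elements of type 4+2, 3+2+1, 3+1+1+1, 2+1+1+1+1 (265 of its 720 elements, about 37% of primes). None of the 21 primes tested shows any such pattern (for each of these groups the chance of that is below 10^-4), which rules them out. Hence G = PGL(2,5) (6T14), of order 120.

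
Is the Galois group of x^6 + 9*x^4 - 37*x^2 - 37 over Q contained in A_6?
The polynomial is irreducible of degree 6 over Q. Its discriminant is 870211913777152, which is not a perfect square. A Galois group lies in the alternating group exactly when the discriminant is a square in Q, so the Galois group (S_4) is not contained in A_6.

No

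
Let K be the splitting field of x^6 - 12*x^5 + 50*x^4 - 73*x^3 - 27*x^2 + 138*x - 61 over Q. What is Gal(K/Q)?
PSL(2,5) (also written A5(6))

The polynomial f is an irreducible sextic over Q, so G = Gal(f/Q) is one of the 16 transitive subgroups 6T1, ..., 6T16 of S_6. The discriminant of f is 30991489 = 5567^2, a perfect square, so G is contained in A_6. The transitive groups of degree 6 contained in A_6 are: A_4 (6T4, order 12), S_4 (6T7, order 24), (C_3 x C_3) : C_4 (6T10, order 36), PSL(2,5) (6T12, order 60), A_6 (6T15, order 360). By Dedekind's theorem, for a prime p not dividing disc(f) the degrees of the irreducible factors of f mod p form the cycle type of an element of G. Factoring f modulo the 21 such primes p <= 79 (skipping 19, which divides the discriminant), each new pattern first appears at: mod 2: f = (x + 1)(x^5 + x^4 + x^3 + x + 1), pattern 5+1; mod 7: f = (x^3 + 3x^2 + x + 1)(x^3 + 6x^2 + 3x + 2), pattern 3+3; mod 61: f = (x)(x + 22)(x^2 + 42x + 12)(x^2 + 46x + 13), pattern 2+2+1+1. No other pattern occurs in this range, so the set of observed cycle types is {5+1, 3+3, 2+2+1+1}. The candidates containing elements of all these cycle types are PSL(2,5) (6T12) of order 60, A_6 (6T15) of order 360; the others are excluded. The observed types are precisely the cycle types that occur in PSL(2,5) (6T12) (apart from the identity). Each of the other remaining candidates has further cycle types, and by the Chebotarev density theorem the matching factorization patterns would occur for a proportion of primes equal to their share of the group: A_6 (6T15) additionally contains elements of type 4+2, 3+1+1+1 (130 of its 360 elements, about 36% of primes). None of the 21 primes tested shows any such pattern (for each of these groups the chance of that is below 10^-4), which rules them out. Hence G = PSL(2,5) (6T12), of order 60.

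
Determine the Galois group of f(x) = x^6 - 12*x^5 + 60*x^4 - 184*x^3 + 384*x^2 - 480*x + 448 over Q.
C_3 x S_3, the group 6T5 of order 18

The polynomial f is an irreducible sextic over Q, so G = Gal(f/Q) is one of the 16 transitive subgroups 6T1, ..., 6T16 of S_6. The discriminant of f is -190210142896128, which is not a perfect square, so G is not contained in A_6. The transitive groups of degree 6 not contained in A_6 are: C_6 (6T1, order 6), S_3 (6T2, order 6), D_6 (6T3, order 12), C_3 x S_3 (6T5, order 18), A_4 x C_2 (6T6, order 24), S_4 (6T8, order 24), S_3 x S_3 (6T9, order 36), S_4 x C_2 (6T11, order 48), (S_3 x S_3) : C_2 (6T13, order 72), PGL(2,5) (6T14, order 120), S_6 (6T16, order 720). By Dedekind's theorem, for a prime p not dividing disc(f) the degrees of the irreducible factors of f mod p form the cycle type of an element of G. Factoring f modulo the 33 such primes p <= 149 (skipping 2, 3, which divide the discriminant), each new pattern first appears at: mod 5: f = (x^6 + 3x^5 + x^3 + 4x^2 + 3), pattern 6; mod 7: f = (x)(x + 2)(x + 6)(x^3 + x^2 + 5x + 2), pattern 3+1+1+1; mod 17: f = (x^2 + 3x + 1)(x^2 + 4x + 16)(x^2 + 15x + 11), pattern 2+2+2; mod 19: f = (x^3 + 13x^2 + 12x + 2)(x^3 + 13x^2 + 12x + 15), pattern 3+3; mod 73: f = (x + 24)(x + 40)(x + 42)(x + 56)(x + 58)(x + 60), pattern 1+1+1+1+1+1. No other pattern occurs in this range, so the set of observed cycle types is {6, 3+1+1+1, 2+2+2, 3+3, 1+1+1+1+1+1}. The candidates containing elements of all these cycle types are C_3 x S_3 (6T5) of order 18, S_3 x S_3 (6T9) of order 36, (S_3 x S_3) : C_2 (6T13) of order 72, S_6 (6T16) of order 720; the others are excluded. The observed types are precisely the cycle types that occur in C_3 x S_3 (6T5). Each of the other remaining candidates has further cycle types, and by the Chebotarev density theorem the matching factorization patterns would occur for a proportion of primes equal to their share of the group: S_3 x S_3 (6T9) additionally contains elements of type 2+2+1+1 (9 of its 36 elements, about 25% of primes); (S_3 x S_3) : C_2 (6T13) additionally contains elements of type 4+2, 3+2+1, 2+2+1+1, 2+1+1+1+1 (45 of its 72 elements, about 62% of primes); S_6 (6T16) additionally contains elements of type 5+1, 4+2, 4+1+1, 3+2+1, 2+2+1+1, 2+1+1+1+1 (504 of its 720 elements, about 70% of primes). None of the 33 primes tested shows any such pattern (for each of these groups the chance of that is below 10^-4), which rules them out. Hence G = C_3 x S_3 (6T5), of order 18.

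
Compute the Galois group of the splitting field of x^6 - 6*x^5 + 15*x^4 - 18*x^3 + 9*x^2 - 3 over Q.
The polynomial f is an irreducible sextic over Q, so G = Gal(f/Q) is one of the 16 transitive subgroups 6T1, ..., 6T16 of S_6. The discriminant of f is 5038848, which is not a perfect square, so G is not contained in A_6. The transitive groups of degree 6 not contained in A_6 are: C_6 (6T1, order 6), S_3 (6T2, order 6), D_6 (6T3, order 12), C_3 x S_3 (6T5, order 18), A_4 x C_2 (6T6, order 24), S_4 (6T8, order 24), S_3 x S_3 (6T9, order 36), S_4 x C_2 (6T11, order 48), (S_3 x S_3) : C_2 (6T13, order 72), PGL(2,5) (6T14, order 120), S_6 (6T16, order 720). By Dedekind's theorem, for a prime p not dividing disc(f) the degrees of the irreducible factors of f mod p form the cycle type of an element of G. Factoring f modulo the 23 such primes p <= 97 (skipping 2, 3, which divide the discriminant), each new pattern first appears at: mod 5: f = (x^6 + 4x^5 + 2x^3 + 4x^2 + 2), pattern 6; mod 11: f = (x + 5)(x + 7)(x^2 + x + 7)(x^2 + 3x + 10), pattern 2+2+1+1; mod 13: f = (x + 6)(x + 7)(x + 10)(x^3 + 10x^2 + 3x + 9), pattern 3+1+1+1; mod 31: f = (x^2 + 15x + 11)(x^2 + 20x + 21)(x^2 + 21x + 2), pattern 2+2+2; mod 97: f = (x^3 + 94x^2 + 3x + 10)(x^3 + 94x^2 + 3x + 87), pattern 3+3. No other pattern occurs in this range, so the set of observed cycle types is {6, 2+2+1+1, 3+1+1+1, 2+2+2, 3+3}. The candidates containing elements of all these cycle types are S_3 x S_3 (6T9) of order 36, (S_3 x S_3) : C_2 (6T13) of order 72, S_6 (6T16) of order 720; the others are excluded. The observed types are precisely the cycle types that occur in S_3 x S_3 (6T9) (apart from the identity). Each of the other remaining candidates has further cycle types, and by the Chebotarev density theorem the matching factorization patterns would occur for a proportion of primes equal to their share of the group: (S_3 x S_3) : C_2 (6T13) additionally contains elements of type 4+2, 3+2+1, 2+1+1+1+1 (36 of its 72 elements, about 50% of primes); S_6 (6T16) additionally contains elements of type 5+1, 4+2, 4+1+1, 3+2+1, 2+1+1+1+1 (459 of its 720 elements, about 64% of primes). None of the 23 primes tested shows any such pattern (for each of these groups the chance of that is below 10^-4), which rules them out. Hence G = S_3 x S_3 (6T9), of order 36.

S_3 x S_3 (order 36)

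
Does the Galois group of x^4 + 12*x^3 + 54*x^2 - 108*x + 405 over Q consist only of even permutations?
The polynomial is irreducible of degree 4 over Q. Its discriminant is 176319369216 = 419904^2, a perfect square. A Galois group lies in the alternating group exactly when the discriminant is a square in Q, so the Galois group (A_4) is contained in A_4.

Yes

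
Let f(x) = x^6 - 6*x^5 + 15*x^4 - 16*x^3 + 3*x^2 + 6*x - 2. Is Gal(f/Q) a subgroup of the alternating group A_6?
The polynomial is irreducible of degree 6 over Q. Its discriminant is 1259712, which is not a perfect square. A Galois group lies in the alternating group exactly when the discriminant is a square in Q, so the Galois group (D_6) is not contained in A_6.

No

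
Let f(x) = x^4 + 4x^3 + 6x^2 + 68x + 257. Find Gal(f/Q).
The polynomial is an irreducible quartic over Q and its discriminant is 1358954496 = 36864^2, a perfect square, so the Galois group is contained in A_4. The resolvent cubic y^3 - 6*y^2 - 756*y - 2568 is irreducible over Q. An irreducible resolvent with square discriminant gives A_4.

A_4, the alternating group on 4 letters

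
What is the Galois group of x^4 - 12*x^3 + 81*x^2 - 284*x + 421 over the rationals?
The polynomial is an irreducible quartic over Q and its discriminant is 253435216, which is not a perfect square, so the Galois group is not contained in A_4. The resolvent cubic y^3 - 81*y^2 + 1724*y - 4876 is irreducible over Q. An irreducible resolvent with non-square discriminant gives S_4.

S_4 (also written S4)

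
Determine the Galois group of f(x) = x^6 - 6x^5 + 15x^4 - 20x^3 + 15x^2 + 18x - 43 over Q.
The polynomial f is an irreducible sextic over Q, so G = Gal(f/Q) is one of the 16 transitive subgroups 6T1, ..., 6T16 of S_6. The discriminant of f is 746496000000 = 864000^2, a perfect square, so G is contained in A_6. The transitive groups of degree 6 contained in A_6 are: A_4 (6T4, order 12), S_4 (6T7, order 24), (C_3 x C_3) : C_4 (6T10, order 36), PSL(2,5) (6T12, order 60), A_6 (6T15, order 360). By Dedekind's theorem, for a prime p not dividing disc(f) the degrees of the irreducible factors of f mod p form the cycle type of an element of G. Factoring f modulo the 6 such primes p <= 23 (skipping 2, 3, 5, which divide the discriminant), each new pattern first appears at: mod 7: f = (x + 2)(x^5 + 6x^4 + 3x^3 + 2x^2 + 4x + 3), pattern 5+1; mod 23: f = (x + 6)(x + 11)(x + 20)(x^3 + 3x^2 + 4x + 8), pattern 3+1+1+1. No other pattern occurs in this range, so the set of observed cycle types is {5+1, 3+1+1+1}. Among the candidates above, the only group containing elements of all these cycle types is A_6 (6T15) — each of A_4 (6T4), S_4 (6T7), (C_3 x C_3) : C_4 (6T10), PSL(2,5) (6T12) lacks at least one of them. Hence G = A_6 (6T15), of order 360.

A_6, the alternating group on 6 letters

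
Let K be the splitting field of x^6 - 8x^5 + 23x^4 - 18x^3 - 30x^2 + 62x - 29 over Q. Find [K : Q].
12

The degree of the splitting field over Q equals the order of the Galois group, so first determine the group. The polynomial f is an irreducible sextic over Q, so G = Gal(f/Q) is one of the 16 transitive subgroups 6T1, ..., 6T16 of S_6. The discriminant of f is 5489031744 = 74088^2, a perfect square, so G is contained in A_6. The transitive groups of degree 6 contained in A_6 are: A_4 (6T4, order 12), S_4 (6T7, order 24), (C_3 x C_3) : C_4 (6T10, order 36), PSL(2,5) (6T12, order 60), A_6 (6T15, order 360). By Dedekind's theorem, for a prime p not dividing disc(f) the degrees of the irreducible factors of f mod p form the cycle type of an element of G. Factoring f modulo the 33 such primes p <= 151 (skipping 2, 3, 7, which divide the discriminant), each new pattern first appears at: mod 5: f = (x^3 + 2x + 4)(x^3 + 2x^2 + x + 4), pattern 3+3; mod 13: f = (x + 2)(x + 3)(x^2 + x + 2)(x^2 + 12x + 3), pattern 2+2+1+1. No other pattern occurs in this range, so the set of observed cycle types is {3+3, 2+2+1+1}. The candidates containing elements of all these cycle types are A_4 (6T4) of order 12, S_4 (6T7) of order 24, (C_3 x C_3) : C_4 (6T10) of order 36, PSL(2,5) (6T12) of order 60, A_6 (6T15) of order 360; the others are excluded. The observed types are precisely the cycle types that occur in A_4 (6T4) (apart from the identity). Each of the other remaining candidates has further cycle types, and by the Chebotarev density theorem the matching factorization patterns would occur for a proportion of primes equal to their share of the group: S_4 (6T7) additionally contains elements of type 4+2 (6 of its 24 elements, about 25% of primes); (C_3 x C_3) : C_4 (6T10) additionally contains elements of type 4+2, 3+1+1+1 (22 of its 36 elements, about 61% of primes); PSL(2,5) (6T12) additionally contains elements of type 5+1 (24 of its 60 elements, about 40% of primes); A_6 (6T15) additionally contains elements of type 5+1, 4+2, 3+1+1+1 (274 of its 360 elements, about 76% of primes). None of the 33 primes tested shows any such pattern (for each of these groups the chance of that is below 10^-4), which rules them out. Hence G = A_4 (6T4), of order 12. The Galois group A_4 (6T4) has order 12, so the splitting field has degree 12 over Q.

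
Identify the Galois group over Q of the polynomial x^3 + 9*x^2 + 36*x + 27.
3T2: S_3

The polynomial is an irreducible cubic over Q and its discriminant is -22599, which is not a perfect square. For an irreducible cubic, a non-square discriminant gives Galois group S_3.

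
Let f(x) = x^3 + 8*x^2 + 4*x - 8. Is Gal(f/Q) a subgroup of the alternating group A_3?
Yes

The polynomial is irreducible of degree 3 over Q. Its discriminant is 10816 = 104^2, a perfect square. A Galois group lies in the alternating group exactly when the discriminant is a square in Q, so the Galois group (C_3) is contained in A_3.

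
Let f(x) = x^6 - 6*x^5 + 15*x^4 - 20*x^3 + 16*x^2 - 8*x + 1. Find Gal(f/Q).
The polynomial f is an irreducible sextic over Q, so G = Gal(f/Q) is one of the 16 transitive subgroups 6T1, ..., 6T16 of S_6. The discriminant of f is 61504 = 248^2, a perfect square, so G is contained in A_6. The transitive groups of degree 6 contained in A_6 are: A_4 (6T4, order 12), S_4 (6T7, order 24), (C_3 x C_3) : C_4 (6T10, order 36), PSL(2,5) (6T12, order 60), A_6 (6T15, order 360). By Dedekind's theorem, for a prime p not dividing disc(f) the degrees of the irreducible factors of f mod p form the cycle type of an element of G. Factoring f modulo the 79 such primes p <= 419 (skipping 2, 31, which divide the discriminant), each new pattern first appears at: mod 3: f = (x^2 + x + 2)(x^4 + 2x^3 + 2x^2 + x + 2), pattern 4+2; mod 5: f = (x^3 + x^2 + 3x + 1)(x^3 + 3x^2 + 4x + 1), pattern 3+3; mod 11: f = (x + 2)(x + 7)(x^2 + 2x + 4)(x^2 + 5x + 1), pattern 2+2+1+1; mod 67: f = (x + 1)(x + 2)(x + 10)(x + 55)(x + 63)(x + 64), pattern 1+1+1+1+1+1. No other pattern occurs in this range, so the set of observed cycle types is {4+2, 3+3, 2+2+1+1, 1+1+1+1+1+1}. The candidates containing elements of all these cycle types are S_4 (6T7) of order 24, (C_3 x C_3) : C_4 (6T10) of order 36, A_6 (6T15) of order 360; the others are excluded. The observed types are precisely the cycle types that occur in S_4 (6T7). Each of the other remaining candidates has further cycle types, and by the Chebotarev density theorem the matching factorization patterns would occur for a proportion of primes equal to their share of the group: (C_3 x C_3) : C_4 (6T10) additionally contains elements of type 3+1+1+1 (4 of its 36 elements, about 11% of primes); A_6 (6T15) additionally contains elements of type 5+1, 3+1+1+1 (184 of its 360 elements, about 51% of primes). None of the 79 primes tested shows any such pattern (for each of these groups the chance of that is below 10^-4), which rules them out. Hence G = S_4 (6T7), of order 24.

6T7: S_4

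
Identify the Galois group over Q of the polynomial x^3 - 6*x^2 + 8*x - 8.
The polynomial is an irreducible cubic over Q and its discriminant is -1472, which is not a perfect square. For an irreducible cubic, a non-square discriminant gives Galois group S_3.

3T2: S_3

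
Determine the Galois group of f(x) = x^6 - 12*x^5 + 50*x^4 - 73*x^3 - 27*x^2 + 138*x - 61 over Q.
PSL(2,5) (order 60)

The polynomial f is an irreducible sextic over Q, so G = Gal(f/Q) is one of the 16 transitive subgroups 6T1, ..., 6T16 of S_6. The discriminant of f is 30991489 = 5567^2, a perfect square, so G is contained in A_6. The transitive groups of degree 6 contained in A_6 are: A_4 (6T4, order 12), S_4 (6T7, order 24), (C_3 x C_3) : C_4 (6T10, order 36), PSL(2,5) (6T12, order 60), A_6 (6T15, order 360). By Dedekind's theorem, for a prime p not dividing disc(f) the degrees of the irreducible factors of f mod p form the cycle type of an element of G. Factoring f modulo the 21 such primes p <= 79 (skipping 19, which divides the discriminant), each new pattern first appears at: mod 2: f = (x + 1)(x^5 + x^4 + x^3 + x + 1), pattern 5+1; mod 7: f = (x^3 + 3x^2 + x + 1)(x^3 + 6x^2 + 3x + 2), pattern 3+3; mod 61: f = (x)(x + 22)(x^2 + 42x + 12)(x^2 + 46x + 13), pattern 2+2+1+1. No other pattern occurs in this range, so the set of observed cycle types is {5+1, 3+3, 2+2+1+1}. The candidates containing elements of all these cycle types are PSL(2,5) (6T12) of order 60, A_6 (6T15) of order 360; the others are excluded. The observed types are precisely the cycle types that occur in PSL(2,5) (6T12) (apart from the identity). Each of the other remaining candidates has further cycle types, and by the Chebotarev density theorem the matching factorization patterns would occur for a proportion of primes equal to their share of the group: A_6 (6T15) additionally contains elements of type 4+2, 3+1+1+1 (130 of its 360 elements, about 36% of primes). None of the 21 primes tested shows any such pattern (for each of these groups the chance of that is below 10^-4), which rules them out. Hence G = PSL(2,5) (6T12), of order 60.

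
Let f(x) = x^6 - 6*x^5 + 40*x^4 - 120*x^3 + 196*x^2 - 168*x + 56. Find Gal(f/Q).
The polynomial f is an irreducible sextic over Q, so G = Gal(f/Q) is one of the 16 transitive subgroups 6T1, ..., 6T16 of S_6. The discriminant of f is 17976514576384 = 4239872^2, a perfect square, so G is contained in A_6. The transitive groups of degree 6 contained in A_6 are: A_4 (6T4, order 12), S_4 (6T7, order 24), (C_3 x C_3) : C_4 (6T10, order 36), PSL(2,5) (6T12, order 60), A_6 (6T15, order 360). By Dedekind's theorem, for a prime p not dividing disc(f) the degrees of the irreducible factors of f mod p form the cycle type of an element of G. Factoring f modulo the 33 such primes p <= 151 (skipping 2, 7, 13, which divide the discriminant), each new pattern first appears at: mod 3: f = (x^3 + 2x + 1)(x^3 + 2x + 2), pattern 3+3; mod 29: f = (x + 3)(x + 24)(x^2 + 27x + 3)(x^2 + 27x + 11), pattern 2+2+1+1. No other pattern occurs in this range, so the set of observed cycle types is {3+3, 2+2+1+1}. The candidates containing elements of all these cycle types are A_4 (6T4) of order 12, S_4 (6T7) of order 24, (C_3 x C_3) : C_4 (6T10) of order 36, PSL(2,5) (6T12) of order 60, A_6 (6T15) of order 360; the others are excluded. The observed types are precisely the cycle types that occur in A_4 (6T4) (apart from the identity). Each of the other remaining candidates has further cycle types, and by the Chebotarev density theorem the matching factorization patterns would occur for a proportion of primes equal to their share of the group: S_4 (6T7) additionally contains elements of type 4+2 (6 of its 24 elements, about 25% of primes); (C_3 x C_3) : C_4 (6T10) additionally contains elements of type 4+2, 3+1+1+1 (22 of its 36 elements, about 61% of primes); PSL(2,5) (6T12) additionally contains elements of type 5+1 (24 of its 60 elements, about 40% of primes); A_6 (6T15) additionally contains elements of type 5+1, 4+2, 3+1+1+1 (274 of its 360 elements, about 76% of primes). None of the 33 primes tested shows any such pattern (for each of these groups the chance of that is below 10^-4), which rules them out. Hence G = A_4 (6T4), of order 12.

A_4 (order 12)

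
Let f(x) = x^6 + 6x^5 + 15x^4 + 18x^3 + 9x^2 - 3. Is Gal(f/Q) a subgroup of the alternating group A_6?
No

The polynomial is irreducible of degree 6 over Q. Its discriminant is 5038848, which is not a perfect square. A Galois group lies in the alternating group exactly when the discriminant is a square in Q, so the Galois group (S_3 x S_3) is not contained in A_6.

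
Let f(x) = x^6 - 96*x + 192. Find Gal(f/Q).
The polynomial f is an irreducible sextic over Q, so G = Gal(f/Q) is one of the 16 transitive subgroups 6T1, ..., 6T16 of S_6. The discriminant of f is -9727331052552192, which is not a perfect square, so G is not contained in A_6. The transitive groups of degree 6 not contained in A_6 are: C_6 (6T1, order 6), S_3 (6T2, order 6), D_6 (6T3, order 12), C_3 x S_3 (6T5, order 18), A_4 x C_2 (6T6, order 24), S_4 (6T8, order 24), S_3 x S_3 (6T9, order 36), S_4 x C_2 (6T11, order 48), (S_3 x S_3) : C_2 (6T13, order 72), PGL(2,5) (6T14, order 120), S_6 (6T16, order 720). By Dedekind's theorem, for a prime p not dividing disc(f) the degrees of the irreducible factors of f mod p form the cycle type of an element of G. Factoring f modulo the 27 such primes p <= 127 (skipping 2, 3, 17, 43, which divide the discriminant), each new pattern first appears at: mod 5: f = (x^6 + 4x + 2), pattern 6; mod 7: f = (x + 2)(x^2 + x + 3)(x^3 + 4x^2 + 4x + 4), pattern 3+2+1; mod 11: f = (x^2 + 7x + 8)(x^4 + 4x^3 + 8x^2 + 2), pattern 4+2; mod 13: f = (x + 3)(x + 6)(x^2 + 6x + 11)(x^2 + 11x + 12), pattern 2+2+1+1; mod 61: f = (x + 19)(x + 41)(x + 53)(x + 57)(x^2 + 13x + 17), pattern 2+1+1+1+1; mod 97: f = (x + 73)(x + 77)(x + 96)(x^3 + 45x^2 + 46x + 19), pattern 3+1+1+1; mod 113: f = (x^2 + 23x + 81)(x^2 + 98x + 62)(x^2 + 105x + 40), pattern 2+2+2; mod 127: f = (x^3 + 49x^2 + 72x + 41)(x^3 + 78x^2 + 43x + 110), pattern 3+3. No other pattern occurs in this range, so the set of observed cycle types is {6, 3+2+1, 4+2, 2+2+1+1, 2+1+1+1+1, 3+1+1+1, 2+2+2, 3+3}. The candidates containing elements of all these cycle types are (S_3 x S_3) : C_2 (6T13) of order 72, S_6 (6T16) of order 720; the others are excluded. The observed types are precisely the cycle types that occur in (S_3 x S_3) : C_2 (6T13) (apart from the identity). Each of the other remaining candidates has further cycle types, and by the Chebotarev density theorem the matching factorization patterns would occur for a proportion of primes equal to their share of the group: S_6 (6T16) additionally contains elements of type 5+1, 4+1+1 (234 of its 720 elements, about 32% of primes). None of the 27 primes tested shows any such pattern (for each of these groups the chance of that is below 10^-4), which rules them out. Hence G = (S_3 x S_3) : C_2 (6T13), of order 72.

(S_3 x S_3) : C_2, the group 6T13 of order 72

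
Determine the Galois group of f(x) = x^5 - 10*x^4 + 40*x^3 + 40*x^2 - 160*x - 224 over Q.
The polynomial f is an irreducible quintic over Q, so G = Gal(f/Q) is a transitive subgroup of S_5: one of C_5 (5T1, order 5), D_5 (5T2, order 10), F_20 (5T3, order 20), A_5 (5T4, order 60) or S_5 (5T5, order 120). The discriminant of f is 165888000000000, which is not a perfect square, so G is not contained in A_5. The transitive groups of degree 5 not contained in A_5 are: F_20 (5T3, order 20), S_5 (5T5, order 120). By Dedekind's theorem, for a prime p not dividing disc(f) the degrees of the irreducible factors of f mod p form the cycle type of an element of G. Factoring f modulo the 18 such primes p <= 73 (skipping 2, 3, 5, which divide the discriminant), each new pattern first appears at: mod 7: f = (x)(x^4 + 4x^3 + 5x^2 + 5x + 1), pattern 4+1; mod 11: f = (x^5 + x^4 + 7x^3 + 7x^2 + 5x + 7), pattern 5; mod 19: f = (x + 8)(x^2 + 8x + 17)(x^2 + 12x + 14), pattern 2+2+1; mod 41: f = (x + 3)(x + 9)(x + 15)(x + 21)(x + 24), pattern 1+1+1+1+1. No other pattern occurs in this range, so the set of observed cycle types is {4+1, 5, 2+2+1, 1+1+1+1+1}. The candidates containing elements of all these cycle types are F_20 (5T3) of order 20, S_5 (5T5) of order 120; the others are excluded. The observed types are precisely the cycle types that occur in F_20 (5T3). Each of the other remaining candidates has further cycle types, and by the Chebotarev density theorem the matching factorization patterns would occur for a proportion of primes equal to their share of the group: S_5 (5T5) additionally contains elements of type 3+2, 3+1+1, 2+1+1+1 (50 of its 120 elements, about 42% of primes). None of the 18 primes tested shows any such pattern (for each of these groups the chance of that is below 10^-4), which rules them out. Hence G = F_20 (5T3), of order 20.

F_20 (order 20)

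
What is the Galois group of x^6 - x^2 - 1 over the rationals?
The polynomial f is an irreducible sextic over Q, so G = Gal(f/Q) is one of the 16 transitive subgroups 6T1, ..., 6T16 of S_6. The discriminant of f is 33856 = 184^2, a perfect square, so G is contained in A_6. The transitive groups of degree 6 contained in A_6 are: A_4 (6T4, order 12), S_4 (6T7, order 24), (C_3 x C_3) : C_4 (6T10, order 36), PSL(2,5) (6T12, order 60), A_6 (6T15, order 360). By Dedekind's theorem, for a prime p not dividing disc(f) the degrees of the irreducible factors of f mod p form the cycle type of an element of G. Factoring f modulo the 79 such primes p <= 419 (skipping 2, 23, which divide the discriminant), each new pattern first appears at: mod 3: f = (x^3 + x^2 + 2x + 1)(x^3 + 2x^2 + 2x + 2), pattern 3+3; mod 5: f = (x^2 + 3)(x^4 + 2x^2 + 3), pattern 4+2; mod 19: f = (x + 5)(x + 14)(x^2 + 9x + 15)(x^2 + 10x + 15), pattern 2+2+1+1; mod 223: f = (x + 16)(x + 57)(x + 78)(x + 145)(x + 166)(x + 207), pattern 1+1+1+1+1+1. No other pattern occurs in this range, so the set of observed cycle types is {3+3, 4+2, 2+2+1+1, 1+1+1+1+1+1}. The candidates containing elements of all these cycle types are S_4 (6T7) of order 24, (C_3 x C_3) : C_4 (6T10) of order 36, A_6 (6T15) of order 360; the others are excluded. The observed types are precisely the cycle types that occur in S_4 (6T7). Each of the other remaining candidates has further cycle types, and by the Chebotarev density theorem the matching factorization patterns would occur for a proportion of primes equal to their share of the group: (C_3 x C_3) : C_4 (6T10) additionally contains elements of type 3+1+1+1 (4 of its 36 elements, about 11% of primes); A_6 (6T15) additionally contains elements of type 5+1, 3+1+1+1 (184 of its 360 elements, about 51% of primes). None of the 79 primes tested shows any such pattern (for each of these groups the chance of that is below 10^-4), which rules them out. Hence G = S_4 (6T7), of order 24.

S_4, S_4(6d), the S_4-action on 6 points inside A_6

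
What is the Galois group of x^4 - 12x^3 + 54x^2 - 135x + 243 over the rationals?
The polynomial is an irreducible quartic over Q and its discriminant is 121699989, which is not a perfect square, so the Galois group is not contained in A_4. The resolvent cubic y^3 - 54*y^2 + 648*y - 729 is irreducible over Q. An irreducible resolvent with non-square discriminant gives S_4.

S_4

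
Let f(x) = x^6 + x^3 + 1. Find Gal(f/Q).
C_6, the cyclic group of order 6

The polynomial f is an irreducible sextic over Q, so G = Gal(f/Q) is one of the 16 transitive subgroups 6T1, ..., 6T16 of S_6. The discriminant of f is -19683, which is not a perfect square, so G is not contained in A_6. The transitive groups of degree 6 not contained in A_6 are: C_6 (6T1, order 6), S_3 (6T2, order 6), D_6 (6T3, order 12), C_3 x S_3 (6T5, order 18), A_4 x C_2 (6T6, order 24), S_4 (6T8, order 24), S_3 x S_3 (6T9, order 36), S_4 x C_2 (6T11, order 48), (S_3 x S_3) : C_2 (6T13, order 72), PGL(2,5) (6T14, order 120), S_6 (6T16, order 720). By Dedekind's theorem, for a prime p not dividing disc(f) the degrees of the irreducible factors of f mod p form the cycle type of an element of G. Factoring f modulo the 37 such primes p <= 163 (skipping 3, which divides the discriminant), each new pattern first appears at: mod 2: f = (x^6 + x^3 + 1), pattern 6; mod 7: f = (x^3 + 3)(x^3 + 5), pattern 3+3; mod 17: f = (x^2 + 3x + 1)(x^2 + 4x + 1)(x^2 + 10x + 1), pattern 2+2+2; mod 19: f = (x + 2)(x + 3)(x + 10)(x + 13)(x + 14)(x + 15), pattern 1+1+1+1+1+1. No other pattern occurs in this range, so the set of observed cycle types is {6, 3+3, 2+2+2, 1+1+1+1+1+1}. The candidates containing elements of all these cycle types are C_6 (6T1) of order 6, D_6 (6T3) of order 12, C_3 x S_3 (6T5) of order 18, A_4 x C_2 (6T6) of order 24, S_3 x S_3 (6T9) of order 36, S_4 x C_2 (6T11) of order 48, (S_3 x S_3) : C_2 (6T13) of order 72, PGL(2,5) (6T14) of order 120, S_6 (6T16) of order 720; the others are excluded. The observed types are precisely the cycle types that occur in C_6 (6T1). Each of the other remaining candidates has further cycle types, and by the Chebotarev density theorem the matching factorization patterns would occur for a proportion of primes equal to their share of the group: D_6 (6T3) additionally contains elements of type 2+2+1+1 (3 of its 12 elements, about 25% of primes); C_3 x S_3 (6T5) additionally contains elements of type 3+1+1+1 (4 of its 18 elements, about 22% of primes); A_4 x C_2 (6T6) additionally contains elements of type 2+2+1+1, 2+1+1+1+1 (6 of its 24 elements, about 25% of primes); S_3 x S_3 (6T9) additionally contains elements of type 3+1+1+1, 2+2+1+1 (13 of its 36 elements, about 36% of primes); S_4 x C_2 (6T11) additionally contains elements of type 4+2, 4+1+1, 2+2+1+1, 2+1+1+1+1 (24 of its 48 elements, about 50% of primes); (S_3 x S_3) : C_2 (6T13) additionally contains elements of type 4+2, 3+2+1, 3+1+1+1, 2+2+1+1, 2+1+1+1+1 (49 of its 72 elements, about 68% of primes); PGL(2,5) (6T14) additionally contains elements of type 5+1, 4+1+1, 2+2+1+1 (69 of its 120 elements, about 58% of primes); S_6 (6T16) additionally contains elements of type 5+1, 4+2, 4+1+1, 3+2+1, 3+1+1+1, 2+2+1+1, 2+1+1+1+1 (544 of its 720 elements, about 76% of primes). None of the 37 primes tested shows any such pattern (for each of these groups the chance of that is below 10^-4), which rules them out. Hence G = C_6 (6T1), of order 6.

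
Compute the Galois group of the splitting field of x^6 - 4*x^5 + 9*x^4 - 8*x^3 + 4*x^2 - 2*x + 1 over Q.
The polynomial f is an irreducible sextic over Q, so G = Gal(f/Q) is one of the 16 transitive subgroups 6T1, ..., 6T16 of S_6. The discriminant of f is -1075648, which is not a perfect square, so G is not contained in A_6. The transitive groups of degree 6 not contained in A_6 are: C_6 (6T1, order 6), S_3 (6T2, order 6), D_6 (6T3, order 12), C_3 x S_3 (6T5, order 18), A_4 x C_2 (6T6, order 24), S_4 (6T8, order 24), S_3 x S_3 (6T9, order 36), S_4 x C_2 (6T11, order 48), (S_3 x S_3) : C_2 (6T13, order 72), PGL(2,5) (6T14, order 120), S_6 (6T16, order 720). By Dedekind's theorem, for a prime p not dividing disc(f) the degrees of the irreducible factors of f mod p form the cycle type of an element of G. Factoring f modulo the 37 such primes p <= 167 (skipping 2, 7, which divide the discriminant), each new pattern first appears at: mod 3: f = (x^6 + 2x^5 + x^3 + x^2 + x + 1), pattern 6; mod 11: f = (x^3 + 8x + 1)(x^3 + 7x^2 + x + 1), pattern 3+3; mod 13: f = (x^2 + 6x + 3)(x^2 + 7x + 4)(x^2 + 9x + 12), pattern 2+2+2; mod 29: f = (x + 1)(x + 8)(x + 14)(x + 16)(x + 17)(x + 27), pattern 1+1+1+1+1+1. No other pattern occurs in this range, so the set of observed cycle types is {6, 3+3, 2+2+2, 1+1+1+1+1+1}. The candidates containing elements of all these cycle types are C_6 (6T1) of order 6, D_6 (6T3) of order 12, C_3 x S_3 (6T5) of order 18, A_4 x C_2 (6T6) of order 24, S_3 x S_3 (6T9) of order 36, S_4 x C_2 (6T11) of order 48, (S_3 x S_3) : C_2 (6T13) of order 72, PGL(2,5) (6T14) of order 120, S_6 (6T16) of order 720; the others are excluded. The observed types are precisely the cycle types that occur in C_6 (6T1). Each of the other remaining candidates has further cycle types, and by the Chebotarev density theorem the matching factorization patterns would occur for a proportion of primes equal to their share of the group: D_6 (6T3) additionally contains elements of type 2+2+1+1 (3 of its 12 elements, about 25% of primes); C_3 x S_3 (6T5) additionally contains elements of type 3+1+1+1 (4 of its 18 elements, about 22% of primes); A_4 x C_2 (6T6) additionally contains elements of type 2+2+1+1, 2+1+1+1+1 (6 of its 24 elements, about 25% of primes); S_3 x S_3 (6T9) additionally contains elements of type 3+1+1+1, 2+2+1+1 (13 of its 36 elements, about 36% of primes); S_4 x C_2 (6T11) additionally contains elements of type 4+2, 4+1+1, 2+2+1+1, 2+1+1+1+1 (24 of its 48 elements, about 50% of primes); (S_3 x S_3) : C_2 (6T13) additionally contains elements of type 4+2, 3+2+1, 3+1+1+1, 2+2+1+1, 2+1+1+1+1 (49 of its 72 elements, about 68% of primes); PGL(2,5) (6T14) additionally contains elements of type 5+1, 4+1+1, 2+2+1+1 (69 of its 120 elements, about 58% of primes); S_6 (6T16) additionally contains elements of type 5+1, 4+2, 4+1+1, 3+2+1, 3+1+1+1, 2+2+1+1, 2+1+1+1+1 (544 of its 720 elements, about 76% of primes). None of the 37 primes tested shows any such pattern (for each of these groups the chance of that is below 10^-4), which rules them out. Hence G = C_6 (6T1), of order 6.

C_6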